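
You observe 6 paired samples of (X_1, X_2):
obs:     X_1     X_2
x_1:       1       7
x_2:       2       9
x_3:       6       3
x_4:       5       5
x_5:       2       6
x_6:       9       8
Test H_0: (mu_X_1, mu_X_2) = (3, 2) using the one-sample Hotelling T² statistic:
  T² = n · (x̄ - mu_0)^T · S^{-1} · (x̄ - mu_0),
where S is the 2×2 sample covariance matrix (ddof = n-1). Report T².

Step 1 — sample mean vector:
  mean(X_1) = (1 + 2 + 6 + 5 + 2 + 9) / 6 = 25/6 = 4.1667
  mean(X_2) = (7 + 9 + 3 + 5 + 6 + 8) / 6 = 38/6 = 6.3333
  x̄ = (4.1667, 6.3333),  deviation x̄ - mu_0 = (4.1667, 6.3333) - (3, 2) = (1.1667, 4.3333).

Step 2 — sample covariance matrix, S[i,j] = (1/(n-1)) · Σ_k (x_{k,i} - mean_i) · (x_{k,j} - mean_j), divisor n-1 = 5:
  S[X_1,X_1] = ((-3.1667)·(-3.1667) + (-2.1667)·(-2.1667) + (1.8333)·(1.8333) + (0.8333)·(0.8333) + (-2.1667)·(-2.1667) + (4.8333)·(4.8333)) / 5 = 46.8333/5 = 9.3667
  S[X_1,X_2] = ((-3.1667)·(0.6667) + (-2.1667)·(2.6667) + (1.8333)·(-3.3333) + (0.8333)·(-1.3333) + (-2.1667)·(-0.3333) + (4.8333)·(1.6667)) / 5 = -6.3333/5 = -1.2667
  S[X_2,X_2] = ((0.6667)·(0.6667) + (2.6667)·(2.6667) + (-3.3333)·(-3.3333) + (-1.3333)·(-1.3333) + (-0.3333)·(-0.3333) + (1.6667)·(1.6667)) / 5 = 23.3333/5 = 4.6667
  S = [[9.3667, -1.2667],
 [-1.2667, 4.6667]].

Step 3 — invert S. det(S) = 9.3667·4.6667 - (-1.2667)² = 42.1067.
  S^{-1} = (1/det) · [[d, -b], [-b, a]] = [[0.1108, 0.0301],
 [0.0301, 0.2225]].

Step 4 — quadratic form (x̄ - mu_0)^T · S^{-1} · (x̄ - mu_0):
  S^{-1} · (x̄ - mu_0) = (0.2597, 0.9991),
  (x̄ - mu_0)^T · [...] = (1.1667)·(0.2597) + (4.3333)·(0.9991) = 4.6322.

Step 5 — scale by n: T² = 6 · 4.6322 = 27.7929.

T² ≈ 27.7929


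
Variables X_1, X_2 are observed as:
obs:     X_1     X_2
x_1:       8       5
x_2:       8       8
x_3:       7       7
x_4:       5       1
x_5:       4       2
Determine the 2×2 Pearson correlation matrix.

Step 1 — column means:
  mean(X_1) = (8 + 8 + 7 + 5 + 4) / 5 = 32/5 = 6.4
  mean(X_2) = (5 + 8 + 7 + 1 + 2) / 5 = 23/5 = 4.6

Step 2 — sample variances and covariances s[i,j] = (1/(n-1)) · Σ_k (x_{k,i} - mean_i) · (x_{k,j} - mean_j), with n-1 = 4:
  s[X_1,X_1] = ((1.6)·(1.6) + (1.6)·(1.6) + (0.6)·(0.6) + (-1.4)·(-1.4) + (-2.4)·(-2.4)) / 4 = 13.2/4 = 3.3
  s[X_1,X_2] = ((1.6)·(0.4) + (1.6)·(3.4) + (0.6)·(2.4) + (-1.4)·(-3.6) + (-2.4)·(-2.6)) / 4 = 18.8/4 = 4.7
  s[X_2,X_2] = ((0.4)·(0.4) + (3.4)·(3.4) + (2.4)·(2.4) + (-3.6)·(-3.6) + (-2.6)·(-2.6)) / 4 = 37.2/4 = 9.3
  Sample standard deviations s_i = √(s[i,i]):
  s(X_1) = √(3.3) = 1.8166
  s(X_2) = √(9.3) = 3.0496

Step 3 — r_{ij} = s_{ij} / (s_i · s_j):
  r[X_1,X_1] = 1 (diagonal).
  r[X_1,X_2] = 4.7 / (1.8166 · 3.0496) = 4.7 / 5.5399 = 0.8484
  r[X_2,X_2] = 1 (diagonal).

R is symmetric with unit diagonal. Assembling:

R = [[1, 0.8484],
 [0.8484, 1]]


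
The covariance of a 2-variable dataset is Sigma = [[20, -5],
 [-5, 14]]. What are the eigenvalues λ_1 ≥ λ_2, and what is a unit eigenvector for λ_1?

Step 1 — characteristic polynomial of 2×2 Sigma:
  det(Sigma - λI) = λ² - trace · λ + det = 0.
  trace = 20 + 14 = 34, det = 20·14 - (-5)² = 255.
Step 2 — discriminant:
  Δ = trace² - 4·det = 1156 - 1020 = 136.
Step 3 — eigenvalues:
  λ = (trace ± √Δ)/2 = (34 ± 11.6619)/2,
  λ_1 = 22.831,  λ_2 = 11.169.

Step 4 — unit eigenvector for λ_1: solve (Sigma - λ_1 I)v = 0. First row:
  (20 - 22.831)·v_x + (-5)·v_y = 0, i.e. (-2.831)·v_x + (-5)·v_y = 0,
  so v ∝ (b, λ_1 - a) = (-5, 2.831); multiply by -1 so the first entry is positive: u = (5, -2.831).
  ||u|| = √((5)² + (-2.831)²) = √(33.0143) ≈ 5.7458,
  v_1 = u/||u|| ≈ (0.8702, -0.4927) (||v_1|| = 1).

λ_1 = 22.831,  λ_2 = 11.169;  v_1 ≈ (0.8702, -0.4927)


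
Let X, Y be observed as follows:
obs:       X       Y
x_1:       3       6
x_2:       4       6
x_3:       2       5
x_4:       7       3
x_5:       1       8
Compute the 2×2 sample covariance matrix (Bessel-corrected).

Step 1 — column means:
  mean(X) = (3 + 4 + 2 + 7 + 1) / 5 = 17/5 = 3.4
  mean(Y) = (6 + 6 + 5 + 3 + 8) / 5 = 28/5 = 5.6

Step 2 — sample covariance S[i,j] = (1/(n-1)) · Σ_k (x_{k,i} - mean_i) · (x_{k,j} - mean_j), with n-1 = 4.
  S[X,X] = ((-0.4)·(-0.4) + (0.6)·(0.6) + (-1.4)·(-1.4) + (3.6)·(3.6) + (-2.4)·(-2.4)) / 4 = 21.2/4 = 5.3
  S[X,Y] = ((-0.4)·(0.4) + (0.6)·(0.4) + (-1.4)·(-0.6) + (3.6)·(-2.6) + (-2.4)·(2.4)) / 4 = -14.2/4 = -3.55
  S[Y,Y] = ((0.4)·(0.4) + (0.4)·(0.4) + (-0.6)·(-0.6) + (-2.6)·(-2.6) + (2.4)·(2.4)) / 4 = 13.2/4 = 3.3

S is symmetric (S[j,i] = S[i,j]). Assembling:

S = [[5.3, -3.55],
 [-3.55, 3.3]]


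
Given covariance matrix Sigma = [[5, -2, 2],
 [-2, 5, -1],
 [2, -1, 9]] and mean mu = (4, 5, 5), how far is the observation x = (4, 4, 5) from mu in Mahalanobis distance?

Step 1 — centre the observation: (x - mu) = (0, -1, 0).

Step 2 — invert Sigma (cofactor / det for 3×3, or solve directly):
  Sigma^{-1} = [[0.2558, 0.093, -0.0465],
 [0.093, 0.2384, 0.0058],
 [-0.0465, 0.0058, 0.1221]].

Step 3 — form the quadratic (x - mu)^T · Sigma^{-1} · (x - mu):
  Sigma^{-1} · (x - mu) = (-0.093, -0.2384, -0.0058).
  (x - mu)^T · [Sigma^{-1} · (x - mu)] = (0)·(-0.093) + (-1)·(-0.2384) + (0)·(-0.0058) = 0.2384.

Step 4 — take square root: d = √(0.2384) ≈ 0.4882.

d(x, mu) = √(0.2384) ≈ 0.4882


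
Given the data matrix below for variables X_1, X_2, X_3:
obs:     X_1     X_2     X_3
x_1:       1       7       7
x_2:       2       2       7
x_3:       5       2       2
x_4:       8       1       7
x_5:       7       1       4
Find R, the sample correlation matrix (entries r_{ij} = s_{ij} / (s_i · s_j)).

Step 1 — column means:
  mean(X_1) = (1 + 2 + 5 + 8 + 7) / 5 = 23/5 = 4.6
  mean(X_2) = (7 + 2 + 2 + 1 + 1) / 5 = 13/5 = 2.6
  mean(X_3) = (7 + 7 + 2 + 7 + 4) / 5 = 27/5 = 5.4

Step 2 — sample variances and covariances s[i,j] = (1/(n-1)) · Σ_k (x_{k,i} - mean_i) · (x_{k,j} - mean_j), with n-1 = 4:
  s[X_1,X_1] = ((-3.6)·(-3.6) + (-2.6)·(-2.6) + (0.4)·(0.4) + (3.4)·(3.4) + (2.4)·(2.4)) / 4 = 37.2/4 = 9.3
  s[X_1,X_2] = ((-3.6)·(4.4) + (-2.6)·(-0.6) + (0.4)·(-0.6) + (3.4)·(-1.6) + (2.4)·(-1.6)) / 4 = -23.8/4 = -5.95
  s[X_1,X_3] = ((-3.6)·(1.6) + (-2.6)·(1.6) + (0.4)·(-3.4) + (3.4)·(1.6) + (2.4)·(-1.4)) / 4 = -9.2/4 = -2.3
  s[X_2,X_2] = ((4.4)·(4.4) + (-0.6)·(-0.6) + (-0.6)·(-0.6) + (-1.6)·(-1.6) + (-1.6)·(-1.6)) / 4 = 25.2/4 = 6.3
  s[X_2,X_3] = ((4.4)·(1.6) + (-0.6)·(1.6) + (-0.6)·(-3.4) + (-1.6)·(1.6) + (-1.6)·(-1.4)) / 4 = 7.8/4 = 1.95
  s[X_3,X_3] = ((1.6)·(1.6) + (1.6)·(1.6) + (-3.4)·(-3.4) + (1.6)·(1.6) + (-1.4)·(-1.4)) / 4 = 21.2/4 = 5.3
  Sample standard deviations s_i = √(s[i,i]):
  s(X_1) = √(9.3) = 3.0496
  s(X_2) = √(6.3) = 2.51
  s(X_3) = √(5.3) = 2.3022

Step 3 — r_{ij} = s_{ij} / (s_i · s_j):
  r[X_1,X_1] = 1 (diagonal).
  r[X_1,X_2] = -5.95 / (3.0496 · 2.51) = -5.95 / 7.6544 = -0.7773
  r[X_1,X_3] = -2.3 / (3.0496 · 2.3022) = -2.3 / 7.0207 = -0.3276
  r[X_2,X_2] = 1 (diagonal).
  r[X_2,X_3] = 1.95 / (2.51 · 2.3022) = 1.95 / 5.7784 = 0.3375
  r[X_3,X_3] = 1 (diagonal).

R is symmetric with unit diagonal. Assembling:

R = [[1, -0.7773, -0.3276],
 [-0.7773, 1, 0.3375],
 [-0.3276, 0.3375, 1]]


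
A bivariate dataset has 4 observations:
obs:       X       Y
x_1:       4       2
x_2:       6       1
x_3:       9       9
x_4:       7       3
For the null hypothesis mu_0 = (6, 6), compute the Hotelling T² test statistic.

Step 1 — sample mean vector:
  mean(X) = (4 + 6 + 9 + 7) / 4 = 26/4 = 6.5
  mean(Y) = (2 + 1 + 9 + 3) / 4 = 15/4 = 3.75
  x̄ = (6.5, 3.75),  deviation x̄ - mu_0 = (6.5, 3.75) - (6, 6) = (0.5, -2.25).

Step 2 — sample covariance matrix, S[i,j] = (1/(n-1)) · Σ_k (x_{k,i} - mean_i) · (x_{k,j} - mean_j), divisor n-1 = 3:
  S[X,X] = ((-2.5)·(-2.5) + (-0.5)·(-0.5) + (2.5)·(2.5) + (0.5)·(0.5)) / 3 = 13/3 = 4.3333
  S[X,Y] = ((-2.5)·(-1.75) + (-0.5)·(-2.75) + (2.5)·(5.25) + (0.5)·(-0.75)) / 3 = 18.5/3 = 6.1667
  S[Y,Y] = ((-1.75)·(-1.75) + (-2.75)·(-2.75) + (5.25)·(5.25) + (-0.75)·(-0.75)) / 3 = 38.75/3 = 12.9167
  S = [[4.3333, 6.1667],
 [6.1667, 12.9167]].

Step 3 — invert S. det(S) = 4.3333·12.9167 - (6.1667)² = 17.9444.
  S^{-1} = (1/det) · [[d, -b], [-b, a]] = [[0.7198, -0.3437],
 [-0.3437, 0.2415]].

Step 4 — quadratic form (x̄ - mu_0)^T · S^{-1} · (x̄ - mu_0):
  S^{-1} · (x̄ - mu_0) = (1.1331, -0.7152),
  (x̄ - mu_0)^T · [...] = (0.5)·(1.1331) + (-2.25)·(-0.7152) = 2.1757.

Step 5 — scale by n: T² = 4 · 2.1757 = 8.7028.

T² ≈ 8.7028


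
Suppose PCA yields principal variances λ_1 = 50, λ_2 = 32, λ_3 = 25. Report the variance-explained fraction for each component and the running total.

Step 1 — total variance = trace(Sigma) = Σ λ_i = 50 + 32 + 25 = 107.

Step 2 — fraction explained by component i = λ_i / Σ λ:
  PC1: 50/107 = 0.4673
  PC2: 32/107 = 0.2991
  PC3: 25/107 = 0.2336

Step 3 — cumulative fraction after k components = (λ_1 + ... + λ_k) / Σ λ:
  k = 1: 50/107 = 0.4673
  k = 2: (50 + 32)/107 = 82/107 = 0.7664
  k = 3: (50 + 32 + 25)/107 = 107/107 = 1

Summary (fraction, with percent):

explained: PC1 0.4673 (46.73%), PC2 0.2991 (29.91%), PC3 0.2336 (23.36%);  cumulative: 0.4673, 0.7664, 1


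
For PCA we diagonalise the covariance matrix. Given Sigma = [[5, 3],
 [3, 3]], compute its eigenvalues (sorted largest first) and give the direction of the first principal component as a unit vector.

Step 1 — characteristic polynomial of 2×2 Sigma:
  det(Sigma - λI) = λ² - trace · λ + det = 0.
  trace = 5 + 3 = 8, det = 5·3 - (3)² = 6.
Step 2 — discriminant:
  Δ = trace² - 4·det = 64 - 24 = 40.
Step 3 — eigenvalues:
  λ = (trace ± √Δ)/2 = (8 ± 6.3246)/2,
  λ_1 = 7.1623,  λ_2 = 0.8377.

Step 4 — unit eigenvector for λ_1: solve (Sigma - λ_1 I)v = 0. First row:
  (5 - 7.1623)·v_x + (3)·v_y = 0, i.e. (-2.1623)·v_x + (3)·v_y = 0,
  so v ∝ (b, λ_1 - a) = (3, 2.1623) = u.
  ||u|| = √((3)² + (2.1623)²) = √(13.6754) ≈ 3.698,
  v_1 = u/||u|| ≈ (0.8112, 0.5847) (||v_1|| = 1).

λ_1 = 7.1623,  λ_2 = 0.8377;  v_1 ≈ (0.8112, 0.5847)


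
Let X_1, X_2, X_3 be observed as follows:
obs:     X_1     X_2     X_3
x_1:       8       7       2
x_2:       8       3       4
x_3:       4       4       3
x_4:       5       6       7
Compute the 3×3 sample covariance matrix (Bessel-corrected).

Step 1 — column means:
  mean(X_1) = (8 + 8 + 4 + 5) / 4 = 25/4 = 6.25
  mean(X_2) = (7 + 3 + 4 + 6) / 4 = 20/4 = 5
  mean(X_3) = (2 + 4 + 3 + 7) / 4 = 16/4 = 4

Step 2 — sample covariance S[i,j] = (1/(n-1)) · Σ_k (x_{k,i} - mean_i) · (x_{k,j} - mean_j), with n-1 = 3.
  S[X_1,X_1] = ((1.75)·(1.75) + (1.75)·(1.75) + (-2.25)·(-2.25) + (-1.25)·(-1.25)) / 3 = 12.75/3 = 4.25
  S[X_1,X_2] = ((1.75)·(2) + (1.75)·(-2) + (-2.25)·(-1) + (-1.25)·(1)) / 3 = 1/3 = 0.3333
  S[X_1,X_3] = ((1.75)·(-2) + (1.75)·(0) + (-2.25)·(-1) + (-1.25)·(3)) / 3 = -5/3 = -1.6667
  S[X_2,X_2] = ((2)·(2) + (-2)·(-2) + (-1)·(-1) + (1)·(1)) / 3 = 10/3 = 3.3333
  S[X_2,X_3] = ((2)·(-2) + (-2)·(0) + (-1)·(-1) + (1)·(3)) / 3 = 0/3 = 0
  S[X_3,X_3] = ((-2)·(-2) + (0)·(0) + (-1)·(-1) + (3)·(3)) / 3 = 14/3 = 4.6667

S is symmetric (S[j,i] = S[i,j]). Assembling:

S = [[4.25, 0.3333, -1.6667],
 [0.3333, 3.3333, 0],
 [-1.6667, 0, 4.6667]]


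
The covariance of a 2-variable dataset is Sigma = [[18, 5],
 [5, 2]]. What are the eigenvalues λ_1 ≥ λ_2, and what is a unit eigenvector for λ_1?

Step 1 — characteristic polynomial of 2×2 Sigma:
  det(Sigma - λI) = λ² - trace · λ + det = 0.
  trace = 18 + 2 = 20, det = 18·2 - (5)² = 11.
Step 2 — discriminant:
  Δ = trace² - 4·det = 400 - 44 = 356.
Step 3 — eigenvalues:
  λ = (trace ± √Δ)/2 = (20 ± 18.868)/2,
  λ_1 = 19.434,  λ_2 = 0.566.

Step 4 — unit eigenvector for λ_1: solve (Sigma - λ_1 I)v = 0. First row:
  (18 - 19.434)·v_x + (5)·v_y = 0, i.e. (-1.434)·v_x + (5)·v_y = 0,
  so v ∝ (b, λ_1 - a) = (5, 1.434) = u.
  ||u|| = √((5)² + (1.434)²) = √(27.0563) ≈ 5.2016,
  v_1 = u/||u|| ≈ (0.9612, 0.2757) (||v_1|| = 1).

λ_1 = 19.434,  λ_2 = 0.566;  v_1 ≈ (0.9612, 0.2757)


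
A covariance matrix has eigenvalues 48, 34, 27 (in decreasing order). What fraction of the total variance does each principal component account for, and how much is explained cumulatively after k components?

Step 1 — total variance = trace(Sigma) = Σ λ_i = 48 + 34 + 27 = 109.

Step 2 — fraction explained by component i = λ_i / Σ λ:
  PC1: 48/109 = 0.4404
  PC2: 34/109 = 0.3119
  PC3: 27/109 = 0.2477

Step 3 — cumulative fraction after k components = (λ_1 + ... + λ_k) / Σ λ:
  k = 1: 48/109 = 0.4404
  k = 2: (48 + 34)/109 = 82/109 = 0.7523
  k = 3: (48 + 34 + 27)/109 = 109/109 = 1

Summary (fraction, with percent):

explained: PC1 0.4404 (44.04%), PC2 0.3119 (31.19%), PC3 0.2477 (24.77%);  cumulative: 0.4404, 0.7523, 1


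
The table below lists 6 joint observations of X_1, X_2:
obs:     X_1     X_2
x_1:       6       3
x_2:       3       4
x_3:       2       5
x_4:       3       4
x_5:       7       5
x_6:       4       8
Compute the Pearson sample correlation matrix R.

Step 1 — column means:
  mean(X_1) = (6 + 3 + 2 + 3 + 7 + 4) / 6 = 25/6 = 4.1667
  mean(X_2) = (3 + 4 + 5 + 4 + 5 + 8) / 6 = 29/6 = 4.8333

Step 2 — sample variances and covariances s[i,j] = (1/(n-1)) · Σ_k (x_{k,i} - mean_i) · (x_{k,j} - mean_j), with n-1 = 5:
  s[X_1,X_1] = ((1.8333)·(1.8333) + (-1.1667)·(-1.1667) + (-2.1667)·(-2.1667) + (-1.1667)·(-1.1667) + (2.8333)·(2.8333) + (-0.1667)·(-0.1667)) / 5 = 18.8333/5 = 3.7667
  s[X_1,X_2] = ((1.8333)·(-1.8333) + (-1.1667)·(-0.8333) + (-2.1667)·(0.1667) + (-1.1667)·(-0.8333) + (2.8333)·(0.1667) + (-0.1667)·(3.1667)) / 5 = -1.8333/5 = -0.3667
  s[X_2,X_2] = ((-1.8333)·(-1.8333) + (-0.8333)·(-0.8333) + (0.1667)·(0.1667) + (-0.8333)·(-0.8333) + (0.1667)·(0.1667) + (3.1667)·(3.1667)) / 5 = 14.8333/5 = 2.9667
  Sample standard deviations s_i = √(s[i,i]):
  s(X_1) = √(3.7667) = 1.9408
  s(X_2) = √(2.9667) = 1.7224

Step 3 — r_{ij} = s_{ij} / (s_i · s_j):
  r[X_1,X_1] = 1 (diagonal).
  r[X_1,X_2] = -0.3667 / (1.9408 · 1.7224) = -0.3667 / 3.3428 = -0.1097
  r[X_2,X_2] = 1 (diagonal).

R is symmetric with unit diagonal. Assembling:

R = [[1, -0.1097],
 [-0.1097, 1]]


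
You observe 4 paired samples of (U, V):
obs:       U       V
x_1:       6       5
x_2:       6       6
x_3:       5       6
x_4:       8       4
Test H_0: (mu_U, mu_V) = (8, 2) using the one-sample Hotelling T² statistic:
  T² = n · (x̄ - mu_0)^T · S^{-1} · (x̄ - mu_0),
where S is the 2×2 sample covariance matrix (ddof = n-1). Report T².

Step 1 — sample mean vector:
  mean(U) = (6 + 6 + 5 + 8) / 4 = 25/4 = 6.25
  mean(V) = (5 + 6 + 6 + 4) / 4 = 21/4 = 5.25
  x̄ = (6.25, 5.25),  deviation x̄ - mu_0 = (6.25, 5.25) - (8, 2) = (-1.75, 3.25).

Step 2 — sample covariance matrix, S[i,j] = (1/(n-1)) · Σ_k (x_{k,i} - mean_i) · (x_{k,j} - mean_j), divisor n-1 = 3:
  S[U,U] = ((-0.25)·(-0.25) + (-0.25)·(-0.25) + (-1.25)·(-1.25) + (1.75)·(1.75)) / 3 = 4.75/3 = 1.5833
  S[U,V] = ((-0.25)·(-0.25) + (-0.25)·(0.75) + (-1.25)·(0.75) + (1.75)·(-1.25)) / 3 = -3.25/3 = -1.0833
  S[V,V] = ((-0.25)·(-0.25) + (0.75)·(0.75) + (0.75)·(0.75) + (-1.25)·(-1.25)) / 3 = 2.75/3 = 0.9167
  S = [[1.5833, -1.0833],
 [-1.0833, 0.9167]].

Step 3 — invert S. det(S) = 1.5833·0.9167 - (-1.0833)² = 0.2778.
  S^{-1} = (1/det) · [[d, -b], [-b, a]] = [[3.3, 3.9],
 [3.9, 5.7]].

Step 4 — quadratic form (x̄ - mu_0)^T · S^{-1} · (x̄ - mu_0):
  S^{-1} · (x̄ - mu_0) = (6.9, 11.7),
  (x̄ - mu_0)^T · [...] = (-1.75)·(6.9) + (3.25)·(11.7) = 25.95.

Step 5 — scale by n: T² = 4 · 25.95 = 103.8.

T² ≈ 103.8


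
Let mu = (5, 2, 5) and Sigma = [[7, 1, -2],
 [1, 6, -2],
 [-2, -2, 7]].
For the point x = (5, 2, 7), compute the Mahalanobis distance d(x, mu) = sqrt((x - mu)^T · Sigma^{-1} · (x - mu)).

Step 1 — centre the observation: (x - mu) = (0, 0, 2).

Step 2 — invert Sigma (cofactor / det for 3×3, or solve directly):
  Sigma^{-1} = [[0.1564, -0.0123, 0.0412],
 [-0.0123, 0.1852, 0.0494],
 [0.0412, 0.0494, 0.1687]].

Step 3 — form the quadratic (x - mu)^T · Sigma^{-1} · (x - mu):
  Sigma^{-1} · (x - mu) = (0.0823, 0.0988, 0.3374).
  (x - mu)^T · [Sigma^{-1} · (x - mu)] = (0)·(0.0823) + (0)·(0.0988) + (2)·(0.3374) = 0.6749.

Step 4 — take square root: d = √(0.6749) ≈ 0.8215.

d(x, mu) = √(0.6749) ≈ 0.8215


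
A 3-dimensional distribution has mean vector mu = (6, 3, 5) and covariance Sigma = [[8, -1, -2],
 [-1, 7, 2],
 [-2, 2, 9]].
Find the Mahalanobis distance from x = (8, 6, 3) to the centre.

Step 1 — centre the observation: (x - mu) = (2, 3, -2).

Step 2 — invert Sigma (cofactor / det for 3×3, or solve directly):
  Sigma^{-1} = [[0.1332, 0.0113, 0.0271],
 [0.0113, 0.1535, -0.0316],
 [0.0271, -0.0316, 0.1242]].

Step 3 — form the quadratic (x - mu)^T · Sigma^{-1} · (x - mu):
  Sigma^{-1} · (x - mu) = (0.246, 0.5463, -0.2889).
  (x - mu)^T · [Sigma^{-1} · (x - mu)] = (2)·(0.246) + (3)·(0.5463) + (-2)·(-0.2889) = 2.7088.

Step 4 — take square root: d = √(2.7088) ≈ 1.6458.

d(x, mu) = √(2.7088) ≈ 1.6458


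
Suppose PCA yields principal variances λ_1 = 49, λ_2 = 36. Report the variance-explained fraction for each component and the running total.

Step 1 — total variance = trace(Sigma) = Σ λ_i = 49 + 36 = 85.

Step 2 — fraction explained by component i = λ_i / Σ λ:
  PC1: 49/85 = 0.5765
  PC2: 36/85 = 0.4235

Step 3 — cumulative fraction after k components = (λ_1 + ... + λ_k) / Σ λ:
  k = 1: 49/85 = 0.5765
  k = 2: (49 + 36)/85 = 85/85 = 1

Summary (fraction, with percent):

explained: PC1 0.5765 (57.65%), PC2 0.4235 (42.35%);  cumulative: 0.5765, 1


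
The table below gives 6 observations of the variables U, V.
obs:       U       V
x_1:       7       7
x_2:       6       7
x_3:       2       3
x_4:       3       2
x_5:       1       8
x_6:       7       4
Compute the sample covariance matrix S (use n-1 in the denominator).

Step 1 — column means:
  mean(U) = (7 + 6 + 2 + 3 + 1 + 7) / 6 = 26/6 = 4.3333
  mean(V) = (7 + 7 + 3 + 2 + 8 + 4) / 6 = 31/6 = 5.1667

Step 2 — sample covariance S[i,j] = (1/(n-1)) · Σ_k (x_{k,i} - mean_i) · (x_{k,j} - mean_j), with n-1 = 5.
  S[U,U] = ((2.6667)·(2.6667) + (1.6667)·(1.6667) + (-2.3333)·(-2.3333) + (-1.3333)·(-1.3333) + (-3.3333)·(-3.3333) + (2.6667)·(2.6667)) / 5 = 35.3333/5 = 7.0667
  S[U,V] = ((2.6667)·(1.8333) + (1.6667)·(1.8333) + (-2.3333)·(-2.1667) + (-1.3333)·(-3.1667) + (-3.3333)·(2.8333) + (2.6667)·(-1.1667)) / 5 = 4.6667/5 = 0.9333
  S[V,V] = ((1.8333)·(1.8333) + (1.8333)·(1.8333) + (-2.1667)·(-2.1667) + (-3.1667)·(-3.1667) + (2.8333)·(2.8333) + (-1.1667)·(-1.1667)) / 5 = 30.8333/5 = 6.1667

S is symmetric (S[j,i] = S[i,j]). Assembling:

S = [[7.0667, 0.9333],
 [0.9333, 6.1667]]


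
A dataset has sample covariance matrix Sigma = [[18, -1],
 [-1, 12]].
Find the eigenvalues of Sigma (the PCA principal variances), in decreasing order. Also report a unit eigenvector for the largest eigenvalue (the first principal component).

Step 1 — characteristic polynomial of 2×2 Sigma:
  det(Sigma - λI) = λ² - trace · λ + det = 0.
  trace = 18 + 12 = 30, det = 18·12 - (-1)² = 215.
Step 2 — discriminant:
  Δ = trace² - 4·det = 900 - 860 = 40.
Step 3 — eigenvalues:
  λ = (trace ± √Δ)/2 = (30 ± 6.3246)/2,
  λ_1 = 18.1623,  λ_2 = 11.8377.

Step 4 — unit eigenvector for λ_1: solve (Sigma - λ_1 I)v = 0. First row:
  (18 - 18.1623)·v_x + (-1)·v_y = 0, i.e. (-0.1623)·v_x + (-1)·v_y = 0,
  so v ∝ (b, λ_1 - a) = (-1, 0.1623); multiply by -1 so the first entry is positive: u = (1, -0.1623).
  ||u|| = √((1)² + (-0.1623)²) = √(1.0263) ≈ 1.0131,
  v_1 = u/||u|| ≈ (0.9871, -0.1602) (||v_1|| = 1).

λ_1 = 18.1623,  λ_2 = 11.8377;  v_1 ≈ (0.9871, -0.1602)


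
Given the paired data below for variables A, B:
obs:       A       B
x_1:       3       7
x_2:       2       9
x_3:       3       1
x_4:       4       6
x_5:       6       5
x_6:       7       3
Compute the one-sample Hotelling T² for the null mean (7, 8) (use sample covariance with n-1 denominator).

Step 1 — sample mean vector:
  mean(A) = (3 + 2 + 3 + 4 + 6 + 7) / 6 = 25/6 = 4.1667
  mean(B) = (7 + 9 + 1 + 6 + 5 + 3) / 6 = 31/6 = 5.1667
  x̄ = (4.1667, 5.1667),  deviation x̄ - mu_0 = (4.1667, 5.1667) - (7, 8) = (-2.8333, -2.8333).

Step 2 — sample covariance matrix, S[i,j] = (1/(n-1)) · Σ_k (x_{k,i} - mean_i) · (x_{k,j} - mean_j), divisor n-1 = 5:
  S[A,A] = ((-1.1667)·(-1.1667) + (-2.1667)·(-2.1667) + (-1.1667)·(-1.1667) + (-0.1667)·(-0.1667) + (1.8333)·(1.8333) + (2.8333)·(2.8333)) / 5 = 18.8333/5 = 3.7667
  S[A,B] = ((-1.1667)·(1.8333) + (-2.1667)·(3.8333) + (-1.1667)·(-4.1667) + (-0.1667)·(0.8333) + (1.8333)·(-0.1667) + (2.8333)·(-2.1667)) / 5 = -12.1667/5 = -2.4333
  S[B,B] = ((1.8333)·(1.8333) + (3.8333)·(3.8333) + (-4.1667)·(-4.1667) + (0.8333)·(0.8333) + (-0.1667)·(-0.1667) + (-2.1667)·(-2.1667)) / 5 = 40.8333/5 = 8.1667
  S = [[3.7667, -2.4333],
 [-2.4333, 8.1667]].

Step 3 — invert S. det(S) = 3.7667·8.1667 - (-2.4333)² = 24.84.
  S^{-1} = (1/det) · [[d, -b], [-b, a]] = [[0.3288, 0.098],
 [0.098, 0.1516]].

Step 4 — quadratic form (x̄ - mu_0)^T · S^{-1} · (x̄ - mu_0):
  S^{-1} · (x̄ - mu_0) = (-1.2091, -0.7072),
  (x̄ - mu_0)^T · [...] = (-2.8333)·(-1.2091) + (-2.8333)·(-0.7072) = 5.4294.

Step 5 — scale by n: T² = 6 · 5.4294 = 32.5765.

T² ≈ 32.5765


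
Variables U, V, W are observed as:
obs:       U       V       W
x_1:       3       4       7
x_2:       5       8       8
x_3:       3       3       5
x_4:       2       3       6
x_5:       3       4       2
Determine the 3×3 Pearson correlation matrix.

Step 1 — column means:
  mean(U) = (3 + 5 + 3 + 2 + 3) / 5 = 16/5 = 3.2
  mean(V) = (4 + 8 + 3 + 3 + 4) / 5 = 22/5 = 4.4
  mean(W) = (7 + 8 + 5 + 6 + 2) / 5 = 28/5 = 5.6

Step 2 — sample variances and covariances s[i,j] = (1/(n-1)) · Σ_k (x_{k,i} - mean_i) · (x_{k,j} - mean_j), with n-1 = 4:
  s[U,U] = ((-0.2)·(-0.2) + (1.8)·(1.8) + (-0.2)·(-0.2) + (-1.2)·(-1.2) + (-0.2)·(-0.2)) / 4 = 4.8/4 = 1.2
  s[U,V] = ((-0.2)·(-0.4) + (1.8)·(3.6) + (-0.2)·(-1.4) + (-1.2)·(-1.4) + (-0.2)·(-0.4)) / 4 = 8.6/4 = 2.15
  s[U,W] = ((-0.2)·(1.4) + (1.8)·(2.4) + (-0.2)·(-0.6) + (-1.2)·(0.4) + (-0.2)·(-3.6)) / 4 = 4.4/4 = 1.1
  s[V,V] = ((-0.4)·(-0.4) + (3.6)·(3.6) + (-1.4)·(-1.4) + (-1.4)·(-1.4) + (-0.4)·(-0.4)) / 4 = 17.2/4 = 4.3
  s[V,W] = ((-0.4)·(1.4) + (3.6)·(2.4) + (-1.4)·(-0.6) + (-1.4)·(0.4) + (-0.4)·(-3.6)) / 4 = 9.8/4 = 2.45
  s[W,W] = ((1.4)·(1.4) + (2.4)·(2.4) + (-0.6)·(-0.6) + (0.4)·(0.4) + (-3.6)·(-3.6)) / 4 = 21.2/4 = 5.3
  Sample standard deviations s_i = √(s[i,i]):
  s(U) = √(1.2) = 1.0954
  s(V) = √(4.3) = 2.0736
  s(W) = √(5.3) = 2.3022

Step 3 — r_{ij} = s_{ij} / (s_i · s_j):
  r[U,U] = 1 (diagonal).
  r[U,V] = 2.15 / (1.0954 · 2.0736) = 2.15 / 2.2716 = 0.9465
  r[U,W] = 1.1 / (1.0954 · 2.3022) = 1.1 / 2.5219 = 0.4362
  r[V,V] = 1 (diagonal).
  r[V,W] = 2.45 / (2.0736 · 2.3022) = 2.45 / 4.7739 = 0.5132
  r[W,W] = 1 (diagonal).

R is symmetric with unit diagonal. Assembling:

R = [[1, 0.9465, 0.4362],
 [0.9465, 1, 0.5132],
 [0.4362, 0.5132, 1]]


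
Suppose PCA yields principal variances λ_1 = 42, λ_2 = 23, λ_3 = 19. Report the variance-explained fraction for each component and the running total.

Step 1 — total variance = trace(Sigma) = Σ λ_i = 42 + 23 + 19 = 84.

Step 2 — fraction explained by component i = λ_i / Σ λ:
  PC1: 42/84 = 0.5
  PC2: 23/84 = 0.2738
  PC3: 19/84 = 0.2262

Step 3 — cumulative fraction after k components = (λ_1 + ... + λ_k) / Σ λ:
  k = 1: 42/84 = 0.5
  k = 2: (42 + 23)/84 = 65/84 = 0.7738
  k = 3: (42 + 23 + 19)/84 = 84/84 = 1

Summary (fraction, with percent):

explained: PC1 0.5 (50%), PC2 0.2738 (27.38%), PC3 0.2262 (22.62%);  cumulative: 0.5, 0.7738, 1


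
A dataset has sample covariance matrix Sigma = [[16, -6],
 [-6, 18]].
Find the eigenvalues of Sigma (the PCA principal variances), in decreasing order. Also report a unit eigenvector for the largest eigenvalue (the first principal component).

Step 1 — characteristic polynomial of 2×2 Sigma:
  det(Sigma - λI) = λ² - trace · λ + det = 0.
  trace = 16 + 18 = 34, det = 16·18 - (-6)² = 252.
Step 2 — discriminant:
  Δ = trace² - 4·det = 1156 - 1008 = 148.
Step 3 — eigenvalues:
  λ = (trace ± √Δ)/2 = (34 ± 12.1655)/2,
  λ_1 = 23.0828,  λ_2 = 10.9172.

Step 4 — unit eigenvector for λ_1: solve (Sigma - λ_1 I)v = 0. First row:
  (16 - 23.0828)·v_x + (-6)·v_y = 0, i.e. (-7.0828)·v_x + (-6)·v_y = 0,
  so v ∝ (b, λ_1 - a) = (-6, 7.0828); multiply by -1 so the first entry is positive: u = (6, -7.0828).
  ||u|| = √((6)² + (-7.0828)²) = √(86.1655) ≈ 9.2825,
  v_1 = u/||u|| ≈ (0.6464, -0.763) (||v_1|| = 1).

λ_1 = 23.0828,  λ_2 = 10.9172;  v_1 ≈ (0.6464, -0.763)


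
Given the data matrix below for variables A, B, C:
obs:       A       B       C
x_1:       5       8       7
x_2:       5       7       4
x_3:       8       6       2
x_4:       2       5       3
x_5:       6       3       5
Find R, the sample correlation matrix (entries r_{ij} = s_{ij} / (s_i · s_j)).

Step 1 — column means:
  mean(A) = (5 + 5 + 8 + 2 + 6) / 5 = 26/5 = 5.2
  mean(B) = (8 + 7 + 6 + 5 + 3) / 5 = 29/5 = 5.8
  mean(C) = (7 + 4 + 2 + 3 + 5) / 5 = 21/5 = 4.2

Step 2 — sample variances and covariances s[i,j] = (1/(n-1)) · Σ_k (x_{k,i} - mean_i) · (x_{k,j} - mean_j), with n-1 = 4:
  s[A,A] = ((-0.2)·(-0.2) + (-0.2)·(-0.2) + (2.8)·(2.8) + (-3.2)·(-3.2) + (0.8)·(0.8)) / 4 = 18.8/4 = 4.7
  s[A,B] = ((-0.2)·(2.2) + (-0.2)·(1.2) + (2.8)·(0.2) + (-3.2)·(-0.8) + (0.8)·(-2.8)) / 4 = 0.2/4 = 0.05
  s[A,C] = ((-0.2)·(2.8) + (-0.2)·(-0.2) + (2.8)·(-2.2) + (-3.2)·(-1.2) + (0.8)·(0.8)) / 4 = -2.2/4 = -0.55
  s[B,B] = ((2.2)·(2.2) + (1.2)·(1.2) + (0.2)·(0.2) + (-0.8)·(-0.8) + (-2.8)·(-2.8)) / 4 = 14.8/4 = 3.7
  s[B,C] = ((2.2)·(2.8) + (1.2)·(-0.2) + (0.2)·(-2.2) + (-0.8)·(-1.2) + (-2.8)·(0.8)) / 4 = 4.2/4 = 1.05
  s[C,C] = ((2.8)·(2.8) + (-0.2)·(-0.2) + (-2.2)·(-2.2) + (-1.2)·(-1.2) + (0.8)·(0.8)) / 4 = 14.8/4 = 3.7
  Sample standard deviations s_i = √(s[i,i]):
  s(A) = √(4.7) = 2.1679
  s(B) = √(3.7) = 1.9235
  s(C) = √(3.7) = 1.9235

Step 3 — r_{ij} = s_{ij} / (s_i · s_j):
  r[A,A] = 1 (diagonal).
  r[A,B] = 0.05 / (2.1679 · 1.9235) = 0.05 / 4.1701 = 0.012
  r[A,C] = -0.55 / (2.1679 · 1.9235) = -0.55 / 4.1701 = -0.1319
  r[B,B] = 1 (diagonal).
  r[B,C] = 1.05 / (1.9235 · 1.9235) = 1.05 / 3.7 = 0.2838
  r[C,C] = 1 (diagonal).

R is symmetric with unit diagonal. Assembling:

R = [[1, 0.012, -0.1319],
 [0.012, 1, 0.2838],
 [-0.1319, 0.2838, 1]]


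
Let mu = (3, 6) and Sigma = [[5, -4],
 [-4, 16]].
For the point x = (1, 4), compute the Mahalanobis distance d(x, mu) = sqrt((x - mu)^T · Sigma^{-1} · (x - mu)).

Step 1 — centre the observation: (x - mu) = (-2, -2).

Step 2 — invert Sigma. det(Sigma) = 5·16 - (-4)² = 64.
  Sigma^{-1} = (1/det) · [[d, -b], [-b, a]] = [[0.25, 0.0625],
 [0.0625, 0.0781]].

Step 3 — form the quadratic (x - mu)^T · Sigma^{-1} · (x - mu):
  Sigma^{-1} · (x - mu) = (-0.625, -0.2812).
  (x - mu)^T · [Sigma^{-1} · (x - mu)] = (-2)·(-0.625) + (-2)·(-0.2812) = 1.8125.

Step 4 — take square root: d = √(1.8125) ≈ 1.3463.

d(x, mu) = √(1.8125) ≈ 1.3463


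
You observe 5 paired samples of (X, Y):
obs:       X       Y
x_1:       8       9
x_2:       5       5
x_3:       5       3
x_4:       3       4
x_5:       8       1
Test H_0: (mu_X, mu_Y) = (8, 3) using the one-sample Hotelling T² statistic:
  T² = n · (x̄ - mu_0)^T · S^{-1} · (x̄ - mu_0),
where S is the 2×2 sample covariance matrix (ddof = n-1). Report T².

Step 1 — sample mean vector:
  mean(X) = (8 + 5 + 5 + 3 + 8) / 5 = 29/5 = 5.8
  mean(Y) = (9 + 5 + 3 + 4 + 1) / 5 = 22/5 = 4.4
  x̄ = (5.8, 4.4),  deviation x̄ - mu_0 = (5.8, 4.4) - (8, 3) = (-2.2, 1.4).

Step 2 — sample covariance matrix, S[i,j] = (1/(n-1)) · Σ_k (x_{k,i} - mean_i) · (x_{k,j} - mean_j), divisor n-1 = 4:
  S[X,X] = ((2.2)·(2.2) + (-0.8)·(-0.8) + (-0.8)·(-0.8) + (-2.8)·(-2.8) + (2.2)·(2.2)) / 4 = 18.8/4 = 4.7
  S[X,Y] = ((2.2)·(4.6) + (-0.8)·(0.6) + (-0.8)·(-1.4) + (-2.8)·(-0.4) + (2.2)·(-3.4)) / 4 = 4.4/4 = 1.1
  S[Y,Y] = ((4.6)·(4.6) + (0.6)·(0.6) + (-1.4)·(-1.4) + (-0.4)·(-0.4) + (-3.4)·(-3.4)) / 4 = 35.2/4 = 8.8
  S = [[4.7, 1.1],
 [1.1, 8.8]].

Step 3 — invert S. det(S) = 4.7·8.8 - (1.1)² = 40.15.
  S^{-1} = (1/det) · [[d, -b], [-b, a]] = [[0.2192, -0.0274],
 [-0.0274, 0.1171]].

Step 4 — quadratic form (x̄ - mu_0)^T · S^{-1} · (x̄ - mu_0):
  S^{-1} · (x̄ - mu_0) = (-0.5205, 0.2242),
  (x̄ - mu_0)^T · [...] = (-2.2)·(-0.5205) + (1.4)·(0.2242) = 1.459.

Step 5 — scale by n: T² = 5 · 1.459 = 7.2951.

T² ≈ 7.2951


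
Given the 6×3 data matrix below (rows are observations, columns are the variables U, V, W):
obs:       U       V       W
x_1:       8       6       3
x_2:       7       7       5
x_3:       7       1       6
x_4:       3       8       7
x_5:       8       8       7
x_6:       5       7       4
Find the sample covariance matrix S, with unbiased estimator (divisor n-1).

Step 1 — column means:
  mean(U) = (8 + 7 + 7 + 3 + 8 + 5) / 6 = 38/6 = 6.3333
  mean(V) = (6 + 7 + 1 + 8 + 8 + 7) / 6 = 37/6 = 6.1667
  mean(W) = (3 + 5 + 6 + 7 + 7 + 4) / 6 = 32/6 = 5.3333

Step 2 — sample covariance S[i,j] = (1/(n-1)) · Σ_k (x_{k,i} - mean_i) · (x_{k,j} - mean_j), with n-1 = 5.
  S[U,U] = ((1.6667)·(1.6667) + (0.6667)·(0.6667) + (0.6667)·(0.6667) + (-3.3333)·(-3.3333) + (1.6667)·(1.6667) + (-1.3333)·(-1.3333)) / 5 = 19.3333/5 = 3.8667
  S[U,V] = ((1.6667)·(-0.1667) + (0.6667)·(0.8333) + (0.6667)·(-5.1667) + (-3.3333)·(1.8333) + (1.6667)·(1.8333) + (-1.3333)·(0.8333)) / 5 = -7.3333/5 = -1.4667
  S[U,W] = ((1.6667)·(-2.3333) + (0.6667)·(-0.3333) + (0.6667)·(0.6667) + (-3.3333)·(1.6667) + (1.6667)·(1.6667) + (-1.3333)·(-1.3333)) / 5 = -4.6667/5 = -0.9333
  S[V,V] = ((-0.1667)·(-0.1667) + (0.8333)·(0.8333) + (-5.1667)·(-5.1667) + (1.8333)·(1.8333) + (1.8333)·(1.8333) + (0.8333)·(0.8333)) / 5 = 34.8333/5 = 6.9667
  S[V,W] = ((-0.1667)·(-2.3333) + (0.8333)·(-0.3333) + (-5.1667)·(0.6667) + (1.8333)·(1.6667) + (1.8333)·(1.6667) + (0.8333)·(-1.3333)) / 5 = 1.6667/5 = 0.3333
  S[W,W] = ((-2.3333)·(-2.3333) + (-0.3333)·(-0.3333) + (0.6667)·(0.6667) + (1.6667)·(1.6667) + (1.6667)·(1.6667) + (-1.3333)·(-1.3333)) / 5 = 13.3333/5 = 2.6667

S is symmetric (S[j,i] = S[i,j]). Assembling:

S = [[3.8667, -1.4667, -0.9333],
 [-1.4667, 6.9667, 0.3333],
 [-0.9333, 0.3333, 2.6667]]


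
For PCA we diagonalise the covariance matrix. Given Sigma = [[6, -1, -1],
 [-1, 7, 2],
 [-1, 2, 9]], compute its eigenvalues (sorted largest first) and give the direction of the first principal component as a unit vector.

Step 1 — characteristic polynomial p(λ) = det(λI - Sigma) = λ³ - tr·λ² + c_1·λ - det, where tr = trace, c_1 = sum of the principal 2×2 minors, det = det(Sigma):
  tr = 6 + 7 + 9 = 22,
  c_1 = (6·7 - (-1)²) + (6·9 - (-1)²) + (7·9 - (2)²) = 41 + 53 + 59 = 153,
  det = 6·(7·9 - (2)²) - (-1)·((-1)·9 - (2)·(-1)) + (-1)·((-1)·(2) - 7·(-1)) = 6·(59) - (-1)·(-7) + (-1)·(5) = 342.
  So p(λ) = λ³ - 22λ² + 153λ - 342.
Step 2 — look for an integer root (rational root theorem: any rational root is an integer divisor of 342). Testing λ = 6:
  p(6) = 216 - 792 + 918 - 342 = 0  ✓
  Dividing out (λ - 6): p(λ) = (λ - 6)(λ² - 16λ + 57).
Step 3 — remaining eigenvalues from the quadratic λ² - 16λ + 57 = 0:
  Δ = 16² - 4·57 = 256 - 228 = 28,  λ = (16 ± √28)/2 = (16 ± 5.2915)/2 ≈ 10.6458 or 5.3542.
  Sorted: λ_1 = 10.6458,  λ_2 = 6,  λ_3 = 5.3542  (check: sum = 22 = tr ✓).

Step 4 — unit eigenvector for λ_1 ≈ 10.6458: v spans the null space of (Sigma - λ_1 I), whose rows are
  r_1 = (-4.6458, -1, -1),  r_2 = (-1, -3.6458, 2),  r_3 = (-1, 2, -1.6458).
  v is orthogonal to every row, so take v ∝ r_1 × r_2 = ((-1)·(2) - (-1)·(-3.6458), (-1)·(-1) - (-4.6458)·(2), (-4.6458)·(-3.6458) - (-1)·(-1)) ≈ (-5.6458, 10.2915, 15.9373).
  Rescale (multiply by -1 so the first nonzero entry is positive): u = (5.6458, -10.2915, -15.9373).
  ||u|| = √((5.6458)² + (-10.2915)² + (-15.9373)²) = √(391.7856) ≈ 19.7936,  v_1 = u/||u|| ≈ (0.2852, -0.5199, -0.8052) (||v_1|| = 1).

λ_1 = 10.6458,  λ_2 = 6,  λ_3 = 5.3542;  v_1 ≈ (0.2852, -0.5199, -0.8052)


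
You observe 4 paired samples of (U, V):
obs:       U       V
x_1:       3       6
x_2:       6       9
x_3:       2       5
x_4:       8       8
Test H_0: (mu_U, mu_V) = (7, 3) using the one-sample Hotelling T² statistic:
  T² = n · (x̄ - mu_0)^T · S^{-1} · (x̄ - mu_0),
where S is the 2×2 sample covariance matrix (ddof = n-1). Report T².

Step 1 — sample mean vector:
  mean(U) = (3 + 6 + 2 + 8) / 4 = 19/4 = 4.75
  mean(V) = (6 + 9 + 5 + 8) / 4 = 28/4 = 7
  x̄ = (4.75, 7),  deviation x̄ - mu_0 = (4.75, 7) - (7, 3) = (-2.25, 4).

Step 2 — sample covariance matrix, S[i,j] = (1/(n-1)) · Σ_k (x_{k,i} - mean_i) · (x_{k,j} - mean_j), divisor n-1 = 3:
  S[U,U] = ((-1.75)·(-1.75) + (1.25)·(1.25) + (-2.75)·(-2.75) + (3.25)·(3.25)) / 3 = 22.75/3 = 7.5833
  S[U,V] = ((-1.75)·(-1) + (1.25)·(2) + (-2.75)·(-2) + (3.25)·(1)) / 3 = 13/3 = 4.3333
  S[V,V] = ((-1)·(-1) + (2)·(2) + (-2)·(-2) + (1)·(1)) / 3 = 10/3 = 3.3333
  S = [[7.5833, 4.3333],
 [4.3333, 3.3333]].

Step 3 — invert S. det(S) = 7.5833·3.3333 - (4.3333)² = 6.5.
  S^{-1} = (1/det) · [[d, -b], [-b, a]] = [[0.5128, -0.6667],
 [-0.6667, 1.1667]].

Step 4 — quadratic form (x̄ - mu_0)^T · S^{-1} · (x̄ - mu_0):
  S^{-1} · (x̄ - mu_0) = (-3.8205, 6.1667),
  (x̄ - mu_0)^T · [...] = (-2.25)·(-3.8205) + (4)·(6.1667) = 33.2628.

Step 5 — scale by n: T² = 4 · 33.2628 = 133.0513.

T² ≈ 133.0513


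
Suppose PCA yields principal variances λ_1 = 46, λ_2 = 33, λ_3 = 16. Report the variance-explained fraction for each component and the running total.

Step 1 — total variance = trace(Sigma) = Σ λ_i = 46 + 33 + 16 = 95.

Step 2 — fraction explained by component i = λ_i / Σ λ:
  PC1: 46/95 = 0.4842
  PC2: 33/95 = 0.3474
  PC3: 16/95 = 0.1684

Step 3 — cumulative fraction after k components = (λ_1 + ... + λ_k) / Σ λ:
  k = 1: 46/95 = 0.4842
  k = 2: (46 + 33)/95 = 79/95 = 0.8316
  k = 3: (46 + 33 + 16)/95 = 95/95 = 1

Summary (fraction, with percent):

explained: PC1 0.4842 (48.42%), PC2 0.3474 (34.74%), PC3 0.1684 (16.84%);  cumulative: 0.4842, 0.8316, 1


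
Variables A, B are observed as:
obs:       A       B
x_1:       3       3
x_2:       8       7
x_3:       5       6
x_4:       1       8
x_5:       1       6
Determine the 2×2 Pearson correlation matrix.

Step 1 — column means:
  mean(A) = (3 + 8 + 5 + 1 + 1) / 5 = 18/5 = 3.6
  mean(B) = (3 + 7 + 6 + 8 + 6) / 5 = 30/5 = 6

Step 2 — sample variances and covariances s[i,j] = (1/(n-1)) · Σ_k (x_{k,i} - mean_i) · (x_{k,j} - mean_j), with n-1 = 4:
  s[A,A] = ((-0.6)·(-0.6) + (4.4)·(4.4) + (1.4)·(1.4) + (-2.6)·(-2.6) + (-2.6)·(-2.6)) / 4 = 35.2/4 = 8.8
  s[A,B] = ((-0.6)·(-3) + (4.4)·(1) + (1.4)·(0) + (-2.6)·(2) + (-2.6)·(0)) / 4 = 1/4 = 0.25
  s[B,B] = ((-3)·(-3) + (1)·(1) + (0)·(0) + (2)·(2) + (0)·(0)) / 4 = 14/4 = 3.5
  Sample standard deviations s_i = √(s[i,i]):
  s(A) = √(8.8) = 2.9665
  s(B) = √(3.5) = 1.8708

Step 3 — r_{ij} = s_{ij} / (s_i · s_j):
  r[A,A] = 1 (diagonal).
  r[A,B] = 0.25 / (2.9665 · 1.8708) = 0.25 / 5.5498 = 0.045
  r[B,B] = 1 (diagonal).

R is symmetric with unit diagonal. Assembling:

R = [[1, 0.045],
 [0.045, 1]]


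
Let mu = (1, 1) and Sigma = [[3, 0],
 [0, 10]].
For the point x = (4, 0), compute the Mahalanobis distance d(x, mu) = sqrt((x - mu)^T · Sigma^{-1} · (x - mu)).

Step 1 — centre the observation: (x - mu) = (3, -1).

Step 2 — invert Sigma. det(Sigma) = 3·10 - (0)² = 30.
  Sigma^{-1} = (1/det) · [[d, -b], [-b, a]] = [[0.3333, 0],
 [0, 0.1]].

Step 3 — form the quadratic (x - mu)^T · Sigma^{-1} · (x - mu):
  Sigma^{-1} · (x - mu) = (1, -0.1).
  (x - mu)^T · [Sigma^{-1} · (x - mu)] = (3)·(1) + (-1)·(-0.1) = 3.1.

Step 4 — take square root: d = √(3.1) ≈ 1.7607.

d(x, mu) = √(3.1) ≈ 1.7607


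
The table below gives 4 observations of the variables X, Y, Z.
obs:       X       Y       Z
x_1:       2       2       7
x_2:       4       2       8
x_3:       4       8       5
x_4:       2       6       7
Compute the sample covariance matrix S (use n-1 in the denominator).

Step 1 — column means:
  mean(X) = (2 + 4 + 4 + 2) / 4 = 12/4 = 3
  mean(Y) = (2 + 2 + 8 + 6) / 4 = 18/4 = 4.5
  mean(Z) = (7 + 8 + 5 + 7) / 4 = 27/4 = 6.75

Step 2 — sample covariance S[i,j] = (1/(n-1)) · Σ_k (x_{k,i} - mean_i) · (x_{k,j} - mean_j), with n-1 = 3.
  S[X,X] = ((-1)·(-1) + (1)·(1) + (1)·(1) + (-1)·(-1)) / 3 = 4/3 = 1.3333
  S[X,Y] = ((-1)·(-2.5) + (1)·(-2.5) + (1)·(3.5) + (-1)·(1.5)) / 3 = 2/3 = 0.6667
  S[X,Z] = ((-1)·(0.25) + (1)·(1.25) + (1)·(-1.75) + (-1)·(0.25)) / 3 = -1/3 = -0.3333
  S[Y,Y] = ((-2.5)·(-2.5) + (-2.5)·(-2.5) + (3.5)·(3.5) + (1.5)·(1.5)) / 3 = 27/3 = 9
  S[Y,Z] = ((-2.5)·(0.25) + (-2.5)·(1.25) + (3.5)·(-1.75) + (1.5)·(0.25)) / 3 = -9.5/3 = -3.1667
  S[Z,Z] = ((0.25)·(0.25) + (1.25)·(1.25) + (-1.75)·(-1.75) + (0.25)·(0.25)) / 3 = 4.75/3 = 1.5833

S is symmetric (S[j,i] = S[i,j]). Assembling:

S = [[1.3333, 0.6667, -0.3333],
 [0.6667, 9, -3.1667],
 [-0.3333, -3.1667, 1.5833]]


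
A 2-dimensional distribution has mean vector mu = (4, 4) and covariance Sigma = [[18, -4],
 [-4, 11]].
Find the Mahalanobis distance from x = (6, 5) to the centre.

Step 1 — centre the observation: (x - mu) = (2, 1).

Step 2 — invert Sigma. det(Sigma) = 18·11 - (-4)² = 182.
  Sigma^{-1} = (1/det) · [[d, -b], [-b, a]] = [[0.0604, 0.022],
 [0.022, 0.0989]].

Step 3 — form the quadratic (x - mu)^T · Sigma^{-1} · (x - mu):
  Sigma^{-1} · (x - mu) = (0.1429, 0.1429).
  (x - mu)^T · [Sigma^{-1} · (x - mu)] = (2)·(0.1429) + (1)·(0.1429) = 0.4286.

Step 4 — take square root: d = √(0.4286) ≈ 0.6547.

d(x, mu) = √(0.4286) ≈ 0.6547


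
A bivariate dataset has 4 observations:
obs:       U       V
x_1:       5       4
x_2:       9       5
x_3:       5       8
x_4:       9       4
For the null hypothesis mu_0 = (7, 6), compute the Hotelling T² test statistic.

Step 1 — sample mean vector:
  mean(U) = (5 + 9 + 5 + 9) / 4 = 28/4 = 7
  mean(V) = (4 + 5 + 8 + 4) / 4 = 21/4 = 5.25
  x̄ = (7, 5.25),  deviation x̄ - mu_0 = (7, 5.25) - (7, 6) = (0, -0.75).

Step 2 — sample covariance matrix, S[i,j] = (1/(n-1)) · Σ_k (x_{k,i} - mean_i) · (x_{k,j} - mean_j), divisor n-1 = 3:
  S[U,U] = ((-2)·(-2) + (2)·(2) + (-2)·(-2) + (2)·(2)) / 3 = 16/3 = 5.3333
  S[U,V] = ((-2)·(-1.25) + (2)·(-0.25) + (-2)·(2.75) + (2)·(-1.25)) / 3 = -6/3 = -2
  S[V,V] = ((-1.25)·(-1.25) + (-0.25)·(-0.25) + (2.75)·(2.75) + (-1.25)·(-1.25)) / 3 = 10.75/3 = 3.5833
  S = [[5.3333, -2],
 [-2, 3.5833]].

Step 3 — invert S. det(S) = 5.3333·3.5833 - (-2)² = 15.1111.
  S^{-1} = (1/det) · [[d, -b], [-b, a]] = [[0.2371, 0.1324],
 [0.1324, 0.3529]].

Step 4 — quadratic form (x̄ - mu_0)^T · S^{-1} · (x̄ - mu_0):
  S^{-1} · (x̄ - mu_0) = (-0.0993, -0.2647),
  (x̄ - mu_0)^T · [...] = (0)·(-0.0993) + (-0.75)·(-0.2647) = 0.1985.

Step 5 — scale by n: T² = 4 · 0.1985 = 0.7941.

T² ≈ 0.7941


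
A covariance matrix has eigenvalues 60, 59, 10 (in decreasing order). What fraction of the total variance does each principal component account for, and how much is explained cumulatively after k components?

Step 1 — total variance = trace(Sigma) = Σ λ_i = 60 + 59 + 10 = 129.

Step 2 — fraction explained by component i = λ_i / Σ λ:
  PC1: 60/129 = 0.4651
  PC2: 59/129 = 0.4574
  PC3: 10/129 = 0.0775

Step 3 — cumulative fraction after k components = (λ_1 + ... + λ_k) / Σ λ:
  k = 1: 60/129 = 0.4651
  k = 2: (60 + 59)/129 = 119/129 = 0.9225
  k = 3: (60 + 59 + 10)/129 = 129/129 = 1

Summary (fraction, with percent):

explained: PC1 0.4651 (46.51%), PC2 0.4574 (45.74%), PC3 0.0775 (7.75%);  cumulative: 0.4651, 0.9225, 1
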